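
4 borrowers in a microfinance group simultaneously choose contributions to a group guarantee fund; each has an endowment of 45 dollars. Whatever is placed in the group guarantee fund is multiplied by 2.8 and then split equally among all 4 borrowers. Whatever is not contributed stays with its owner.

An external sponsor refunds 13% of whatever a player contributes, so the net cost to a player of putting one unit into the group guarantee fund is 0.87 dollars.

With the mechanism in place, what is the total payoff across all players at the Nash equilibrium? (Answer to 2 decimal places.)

180.00 dollars

The effective private return is (2.8/4) / 0.87 = 0.8046, which is still under 1, so the mechanism doesn't change anyone's dominant strategy: zero contribution.
Everyone keeps their endowment and the group total is 4 × 45 = 180.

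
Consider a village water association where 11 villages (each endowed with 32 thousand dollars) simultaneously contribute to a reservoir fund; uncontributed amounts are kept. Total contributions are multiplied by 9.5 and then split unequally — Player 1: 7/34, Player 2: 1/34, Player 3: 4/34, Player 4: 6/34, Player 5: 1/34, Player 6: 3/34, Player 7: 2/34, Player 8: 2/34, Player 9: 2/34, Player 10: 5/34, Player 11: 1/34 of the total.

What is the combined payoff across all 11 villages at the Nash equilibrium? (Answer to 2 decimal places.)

1440.00 thousand dollars

A player with share s gets back 9.5·s per unit contributed, so full contribution is dominant for anyone with s > 1/9.5 = 0.1053 and zero contribution is dominant for anyone below.
Player 1, Player 3, Player 4 and Player 10 are above the threshold, contributing 32 each; the remaining 7 contribute 0. Total contributed: 128.
The reservoir fund pays out 9.5 × 128 = 1216.00 in total (split across the unequal shares, but the aggregate is all that matters for the group sum).
The 7 free-riders keep 32 each, adding 224. Group total = 224 + 1216.00 = 1440.00.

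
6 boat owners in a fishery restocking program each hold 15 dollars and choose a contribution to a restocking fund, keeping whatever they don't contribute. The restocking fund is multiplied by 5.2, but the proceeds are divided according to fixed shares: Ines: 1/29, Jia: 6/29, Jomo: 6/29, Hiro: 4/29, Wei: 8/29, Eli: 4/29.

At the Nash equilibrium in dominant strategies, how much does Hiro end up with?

A player with share s gets back 5.2·s per unit contributed, so full contribution is dominant for anyone with s > 1/5.2 = 0.1923 and zero contribution is dominant for anyone below.
The shares above 0.1923 belong to Jia, Jomo and Wei, contributing 15 each; the remaining 3 contribute 0. Total contributed: 45.
Hiro keeps 15 and receives 5.2 × 45 × 4/29 = 32.28 from the restocking fund, for a payoff of 47.28.

47.28 dollars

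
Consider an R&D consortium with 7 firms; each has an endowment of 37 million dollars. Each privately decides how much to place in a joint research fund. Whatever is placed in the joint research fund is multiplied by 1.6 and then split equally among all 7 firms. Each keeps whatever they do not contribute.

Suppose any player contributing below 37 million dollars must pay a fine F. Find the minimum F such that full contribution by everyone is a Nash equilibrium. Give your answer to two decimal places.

28.54 million dollars

Given the others contribute fully, the best deviation is to contribute 0 (any partial contribution still incurs the fine and gives up units whose private return 0.2286 is below 1).
Deviating from 37 to 0 saves 37 million dollars but forfeits the deviator's share of the drop in the joint research fund: 1.6/7 × 37 = 8.46.
So the deviation gain is 37 − 8.46 = 28.54, and the fine must be at least 28.54 million dollars to wipe it out.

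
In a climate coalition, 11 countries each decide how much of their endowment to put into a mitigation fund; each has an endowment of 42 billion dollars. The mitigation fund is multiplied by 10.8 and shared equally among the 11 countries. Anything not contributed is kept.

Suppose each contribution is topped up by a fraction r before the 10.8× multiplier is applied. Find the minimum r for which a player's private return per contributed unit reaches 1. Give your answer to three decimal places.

With matching at rate r, one contributed unit becomes (1 + r) in the mitigation fund and returns 10.8 × (1 + r) / 11 to the contributor.
Setting this equal to 1: 1 + r = 11/10.8 = 1.0185.
So the minimum matching rate is r = 1.0185 − 1 = 0.019.

0.019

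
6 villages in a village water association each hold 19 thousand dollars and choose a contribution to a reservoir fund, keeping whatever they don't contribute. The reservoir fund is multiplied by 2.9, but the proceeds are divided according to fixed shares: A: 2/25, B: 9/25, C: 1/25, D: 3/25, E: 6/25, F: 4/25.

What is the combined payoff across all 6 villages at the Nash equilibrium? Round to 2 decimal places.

Each unit j contributes comes back to j as 2.9 × (j's share), so j prefers to contribute only if that share exceeds 1/2.9 = 0.3448; otherwise keeping the unit dominates.
Only B (9/25) clears that bar, contributing 19; the remaining 5 contribute 0. Total contributed: 19.
The reservoir fund pays out 2.9 × 19 = 55.10 in total (split across the unequal shares, but the aggregate is all that matters for the group sum).
The 5 free-riders keep 19 each, adding 95. Group total = 95 + 55.10 = 150.10.

150.10 thousand dollars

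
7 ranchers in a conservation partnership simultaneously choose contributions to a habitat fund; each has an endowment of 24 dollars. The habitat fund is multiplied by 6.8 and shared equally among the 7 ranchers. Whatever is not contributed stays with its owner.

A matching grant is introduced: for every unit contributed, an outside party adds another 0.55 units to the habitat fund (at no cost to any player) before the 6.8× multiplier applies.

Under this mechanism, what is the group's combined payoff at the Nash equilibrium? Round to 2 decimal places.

The effective private return per unit is now 6.8 × 1.55 / 7 = 1.5057 > 1, so every player's dominant strategy flips to full contribution.
At the Nash equilibrium everyone contributes 24. Group total payoff = 6.8 × 1.55 × 168 = 1770.72.

1770.72 dollars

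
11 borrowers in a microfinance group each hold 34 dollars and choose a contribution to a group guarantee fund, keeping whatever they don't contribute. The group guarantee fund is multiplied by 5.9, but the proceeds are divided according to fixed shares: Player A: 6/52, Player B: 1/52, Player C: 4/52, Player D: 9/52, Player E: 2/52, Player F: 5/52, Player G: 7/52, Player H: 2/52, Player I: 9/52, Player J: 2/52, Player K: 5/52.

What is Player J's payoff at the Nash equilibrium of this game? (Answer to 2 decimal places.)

A player with share s gets back 5.9·s per unit contributed, so full contribution is dominant for anyone with s > 1/5.9 = 0.1695 and zero contribution is dominant for anyone below.
Player D and Player I clear that bar, contributing 34 each; the remaining 9 contribute 0. Total contributed: 68.
Player J keeps 34 and receives 5.9 × 68 × 2/52 = 15.43 from the group guarantee fund, for a payoff of 49.43.

49.43 dollars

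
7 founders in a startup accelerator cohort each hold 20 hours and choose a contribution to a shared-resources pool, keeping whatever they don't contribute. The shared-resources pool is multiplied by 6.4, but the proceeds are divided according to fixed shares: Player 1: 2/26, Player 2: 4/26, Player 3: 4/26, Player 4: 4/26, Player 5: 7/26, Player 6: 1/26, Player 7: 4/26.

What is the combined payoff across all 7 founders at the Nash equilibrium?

248.00 hours

For player j, contributing a unit is worthwhile iff 6.4 × (j's share) ≥ 1, i.e. iff j's share is at least 0.1563.
The only share above 0.1563 is Player 5's 7/26, contributing 20; the remaining 6 contribute 0. Total contributed: 20.
The shared-resources pool pays out 6.4 × 20 = 128.00 in total (split across the unequal shares, but the aggregate is all that matters for the group sum).
The 6 free-riders keep 20 each, adding 120. Group total = 120 + 128.00 = 248.00.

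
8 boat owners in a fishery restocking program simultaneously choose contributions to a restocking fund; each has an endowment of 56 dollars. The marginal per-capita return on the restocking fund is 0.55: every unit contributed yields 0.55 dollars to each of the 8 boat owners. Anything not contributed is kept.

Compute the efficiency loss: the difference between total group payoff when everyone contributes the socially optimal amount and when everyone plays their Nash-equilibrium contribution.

The private return per contributed unit is 0.55 < 1, so contributing 0 is dominant for every player. At the Nash equilibrium everyone keeps their 56, and the group total is 8 × 56 = 448.
Each contributed unit returns 4.400 to the group as a whole (0.55 to each of 8 players), which exceeds 1, so the social optimum is full contribution: group total = 4.400 × 448 = 1971.20.
Efficiency loss = 1971.20 − 448 = 1523.20.

1523.20 dollars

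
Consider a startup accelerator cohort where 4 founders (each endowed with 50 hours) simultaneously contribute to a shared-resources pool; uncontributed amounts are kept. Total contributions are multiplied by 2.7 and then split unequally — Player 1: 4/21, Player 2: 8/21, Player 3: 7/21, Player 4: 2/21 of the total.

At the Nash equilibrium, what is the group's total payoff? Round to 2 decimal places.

285.00 hours

For player j, contributing a unit is worthwhile iff 2.7 × (j's share) ≥ 1, i.e. iff j's share is at least 0.3704.
The only share above 0.3704 is Player 2's 8/21, contributing 50; the remaining 3 contribute 0. Total contributed: 50.
The shared-resources pool pays out 2.7 × 50 = 135.00 in total (split across the unequal shares, but the aggregate is all that matters for the group sum).
The 3 free-riders keep 50 each, adding 150. Group total = 150 + 135.00 = 285.00.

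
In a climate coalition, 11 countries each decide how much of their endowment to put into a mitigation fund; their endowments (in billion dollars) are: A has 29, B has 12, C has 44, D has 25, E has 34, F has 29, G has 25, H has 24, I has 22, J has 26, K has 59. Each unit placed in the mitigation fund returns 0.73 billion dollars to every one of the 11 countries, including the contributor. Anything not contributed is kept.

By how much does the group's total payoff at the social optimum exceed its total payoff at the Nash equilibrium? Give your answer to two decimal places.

2312.87 billion dollars

The private return per contributed unit is 0.73 < 1 for everyone, so the Nash equilibrium is zero contribution and the group total is Σ E_j = 29 + 12 + 44 + 25 + 34 + 29 + 25 + 24 + 22 + 26 + 59 = 329.
Each contributed unit returns 8.030 to the group, so the social optimum is full contribution by everyone: group total = 8.030 × 329 = 2641.87.
Efficiency loss = (8.030 − 1) × 329 = 2312.87.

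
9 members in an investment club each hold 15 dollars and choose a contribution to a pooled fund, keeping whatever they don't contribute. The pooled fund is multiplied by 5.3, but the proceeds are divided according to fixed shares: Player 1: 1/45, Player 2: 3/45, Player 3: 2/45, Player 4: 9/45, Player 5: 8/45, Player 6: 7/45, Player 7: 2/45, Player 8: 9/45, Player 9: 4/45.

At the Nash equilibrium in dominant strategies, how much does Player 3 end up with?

22.07 dollars

Player j's private return per contributed unit is 5.3 × (j's share). Contributing is weakly dominant for j when that share is at least 1/5.3 = 0.1887, and contributing 0 is dominant otherwise.
Player 4 and Player 8 clear that bar, contributing 15 each; the remaining 7 contribute 0. Total contributed: 30.
Player 3 keeps 15 and receives 5.3 × 30 × 2/45 = 7.07 from the pooled fund, for a payoff of 22.07.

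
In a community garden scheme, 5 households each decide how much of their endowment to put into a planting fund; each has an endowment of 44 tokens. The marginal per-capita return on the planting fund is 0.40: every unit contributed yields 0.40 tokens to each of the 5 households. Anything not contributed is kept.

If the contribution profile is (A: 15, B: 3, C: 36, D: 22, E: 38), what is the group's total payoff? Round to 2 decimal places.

334.00 tokens

Total contributed: 15 + 3 + 36 + 22 + 38 = 114; total kept: 5 × 44 − 114 = 106.
The planting fund pays out 0.40 × 5 × 114 = 228.00 in aggregate.
Group total = 106 + 228.00 = 334.00.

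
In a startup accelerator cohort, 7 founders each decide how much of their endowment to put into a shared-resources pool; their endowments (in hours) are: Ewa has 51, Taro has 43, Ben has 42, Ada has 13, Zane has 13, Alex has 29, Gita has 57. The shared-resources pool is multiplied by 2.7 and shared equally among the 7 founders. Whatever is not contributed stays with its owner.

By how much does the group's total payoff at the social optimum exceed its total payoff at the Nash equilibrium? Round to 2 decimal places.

421.60 hours

The private return per contributed unit is 2.7/7 = 0.3857 < 1 for every player regardless of endowment, so the Nash equilibrium is zero contribution and the group total is Σ E_j = 51 + 43 + 42 + 13 + 13 + 29 + 57 = 248.
Each contributed unit returns 2.700 to the group, so the social optimum is full contribution by everyone: group total = 2.700 × 248 = 669.60.
Efficiency loss = (2.700 − 1) × 248 = 421.60.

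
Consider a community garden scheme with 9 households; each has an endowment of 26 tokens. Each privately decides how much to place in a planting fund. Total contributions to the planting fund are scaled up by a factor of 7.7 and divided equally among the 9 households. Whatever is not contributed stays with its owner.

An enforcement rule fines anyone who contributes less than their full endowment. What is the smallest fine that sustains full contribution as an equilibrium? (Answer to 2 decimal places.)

Given the others contribute fully, the best deviation is to contribute 0 (any partial contribution still incurs the fine and gives up units whose private return 0.8556 is below 1).
Deviating from 26 to 0 saves 26 tokens but forfeits the deviator's share of the drop in the planting fund: 7.7/9 × 26 = 22.24.
So the deviation gain is 26 − 22.24 = 3.76, and the fine must be at least 3.76 tokens to wipe it out.

3.76 tokens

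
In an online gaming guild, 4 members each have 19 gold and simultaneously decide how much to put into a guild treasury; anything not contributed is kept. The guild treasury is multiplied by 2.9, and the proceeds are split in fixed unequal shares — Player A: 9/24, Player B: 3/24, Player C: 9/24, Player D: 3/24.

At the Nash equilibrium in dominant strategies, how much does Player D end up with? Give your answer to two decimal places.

For player j, contributing a unit is worthwhile iff 2.9 × (j's share) ≥ 1, i.e. iff j's share is at least 0.3448.
Player A and Player C are above the threshold, contributing 19 each; the remaining 2 contribute 0. Total contributed: 38.
Player D keeps 19 and receives 2.9 × 38 × 3/24 = 13.78 from the guild treasury, for a payoff of 32.78.

32.78 gold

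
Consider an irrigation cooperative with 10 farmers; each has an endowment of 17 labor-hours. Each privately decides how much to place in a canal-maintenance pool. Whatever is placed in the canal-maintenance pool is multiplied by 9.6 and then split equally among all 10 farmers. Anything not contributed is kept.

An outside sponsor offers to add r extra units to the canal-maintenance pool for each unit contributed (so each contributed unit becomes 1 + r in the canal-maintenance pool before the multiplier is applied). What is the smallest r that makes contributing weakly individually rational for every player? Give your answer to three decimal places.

With matching at rate r, one contributed unit becomes (1 + r) in the canal-maintenance pool and returns 9.6 × (1 + r) / 10 to the contributor.
Setting this equal to 1: 1 + r = 10/9.6 = 1.0417.
So the minimum matching rate is r = 1.0417 − 1 = 0.042.

0.042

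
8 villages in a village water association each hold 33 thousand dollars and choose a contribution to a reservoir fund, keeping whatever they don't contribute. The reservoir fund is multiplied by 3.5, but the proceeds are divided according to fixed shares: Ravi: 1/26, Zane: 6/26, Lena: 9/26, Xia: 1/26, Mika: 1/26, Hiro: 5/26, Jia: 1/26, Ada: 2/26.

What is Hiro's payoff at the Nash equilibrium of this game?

55.21 thousand dollars

Each unit j contributes comes back to j as 3.5 × (j's share), so j prefers to contribute only if that share exceeds 1/3.5 = 0.2857; otherwise keeping the unit dominates.
Lena alone (share 9/26) is above the threshold, contributing 33; the remaining 7 contribute 0. Total contributed: 33.
Hiro keeps 33 and receives 3.5 × 33 × 5/26 = 22.21 from the reservoir fund, for a payoff of 55.21.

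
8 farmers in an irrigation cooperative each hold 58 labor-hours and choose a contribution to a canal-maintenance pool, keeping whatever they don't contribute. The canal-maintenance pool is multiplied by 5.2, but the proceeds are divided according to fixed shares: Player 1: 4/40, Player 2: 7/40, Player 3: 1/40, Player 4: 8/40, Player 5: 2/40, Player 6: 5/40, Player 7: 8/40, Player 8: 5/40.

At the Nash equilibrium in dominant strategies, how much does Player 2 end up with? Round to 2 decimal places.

A player with share s gets back 5.2·s per unit contributed, so full contribution is dominant for anyone with s > 1/5.2 = 0.1923 and zero contribution is dominant for anyone below.
Player 4 and Player 7 are above the threshold, contributing 58 each; the remaining 6 contribute 0. Total contributed: 116.
Player 2 keeps 58 and receives 5.2 × 116 × 7/40 = 105.56 from the canal-maintenance pool, for a payoff of 163.56.

163.56 labor-hours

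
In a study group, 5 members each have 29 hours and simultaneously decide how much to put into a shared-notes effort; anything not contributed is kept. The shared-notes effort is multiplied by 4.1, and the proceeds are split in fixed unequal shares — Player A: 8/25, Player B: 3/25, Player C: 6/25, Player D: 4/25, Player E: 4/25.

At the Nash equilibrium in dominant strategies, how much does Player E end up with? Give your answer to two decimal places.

48.02 hours

Player j's private return per contributed unit is 4.1 × (j's share). Contributing is weakly dominant for j when that share is at least 1/4.1 = 0.2439, and contributing 0 is dominant otherwise.
Only Player A (8/25) clears that bar, contributing 29; the remaining 4 contribute 0. Total contributed: 29.
Player E keeps 29 and receives 4.1 × 29 × 4/25 = 19.02 from the shared-notes effort, for a payoff of 48.02.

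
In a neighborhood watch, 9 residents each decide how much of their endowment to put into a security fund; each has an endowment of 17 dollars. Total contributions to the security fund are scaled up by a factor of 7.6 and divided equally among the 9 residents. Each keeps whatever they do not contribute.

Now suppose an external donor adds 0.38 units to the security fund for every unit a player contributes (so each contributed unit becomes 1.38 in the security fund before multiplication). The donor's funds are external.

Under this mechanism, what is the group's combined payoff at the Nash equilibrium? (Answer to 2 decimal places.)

1604.66 dollars

With the mechanism, a contributed unit returns 7.6 × 1.38 / 9 = 1.1653 per unit of net cost to the contributor — now above 1 — so contributing fully is weakly dominant for every player.
At the Nash equilibrium everyone contributes 17. Group total payoff = 7.6 × 1.38 × 153 = 1604.66.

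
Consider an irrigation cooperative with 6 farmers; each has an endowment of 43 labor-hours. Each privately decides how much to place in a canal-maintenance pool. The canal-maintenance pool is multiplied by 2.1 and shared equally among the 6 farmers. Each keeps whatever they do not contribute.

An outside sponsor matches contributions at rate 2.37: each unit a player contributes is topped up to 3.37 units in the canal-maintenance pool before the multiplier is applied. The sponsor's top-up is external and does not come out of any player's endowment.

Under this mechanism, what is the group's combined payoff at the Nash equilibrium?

1825.87 labor-hours

The effective private return per unit is now 2.1 × 3.37 / 6 = 1.1795 > 1, so every player's dominant strategy flips to full contribution.
So the Nash equilibrium is full contribution by all 6; the group earns 2.1 × 3.37 × 258 = 1825.87.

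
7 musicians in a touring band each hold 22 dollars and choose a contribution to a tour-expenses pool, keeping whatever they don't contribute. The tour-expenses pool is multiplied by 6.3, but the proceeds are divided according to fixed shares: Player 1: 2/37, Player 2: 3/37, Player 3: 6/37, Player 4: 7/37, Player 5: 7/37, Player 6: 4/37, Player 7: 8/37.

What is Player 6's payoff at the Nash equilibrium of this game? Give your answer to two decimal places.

Each unit j contributes comes back to j as 6.3 × (j's share), so j prefers to contribute only if that share exceeds 1/6.3 = 0.1587; otherwise keeping the unit dominates.
Player 3, Player 4, Player 5 and Player 7 clear that bar, contributing 22 each; the remaining 3 contribute 0. Total contributed: 88.
Player 6 keeps 22 and receives 6.3 × 88 × 4/37 = 59.94 from the tour-expenses pool, for a payoff of 81.94.

81.94 dollars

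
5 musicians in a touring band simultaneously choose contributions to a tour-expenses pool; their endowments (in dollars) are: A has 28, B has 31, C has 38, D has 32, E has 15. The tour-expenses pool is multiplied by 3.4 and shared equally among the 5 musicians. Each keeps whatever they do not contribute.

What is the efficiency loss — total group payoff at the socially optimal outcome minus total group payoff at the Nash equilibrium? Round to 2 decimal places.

345.60 dollars

The private return per contributed unit is 3.4/5 = 0.6800 < 1 for every player regardless of endowment, so the Nash equilibrium is zero contribution and the group total is Σ E_j = 28 + 31 + 38 + 32 + 15 = 144.
Each contributed unit returns 3.400 to the group, so the social optimum is full contribution by everyone: group total = 3.400 × 144 = 489.60.
Efficiency loss = (3.400 − 1) × 144 = 345.60.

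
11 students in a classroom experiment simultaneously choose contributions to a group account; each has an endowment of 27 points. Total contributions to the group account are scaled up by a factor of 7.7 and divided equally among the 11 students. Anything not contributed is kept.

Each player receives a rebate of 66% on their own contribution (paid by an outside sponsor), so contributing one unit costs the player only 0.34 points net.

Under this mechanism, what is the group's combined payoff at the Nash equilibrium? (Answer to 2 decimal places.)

2482.92 points

The effective private return per unit is now (7.7/11) / 0.34 = 2.0588 > 1, so every player's dominant strategy flips to full contribution.
At the Nash equilibrium everyone contributes 27. Group total payoff = 11 × (27 × 0.66 + 7.7 × 27) = 2482.92.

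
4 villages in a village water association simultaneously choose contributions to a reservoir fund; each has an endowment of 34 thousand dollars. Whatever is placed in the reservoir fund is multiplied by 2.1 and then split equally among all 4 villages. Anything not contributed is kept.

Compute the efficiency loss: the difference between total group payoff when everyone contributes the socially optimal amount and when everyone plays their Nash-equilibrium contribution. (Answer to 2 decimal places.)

149.60 thousand dollars

Each contributed unit returns 2.1/4 = 0.5250 to its contributor — below 1 — so contributing 0 is dominant for every player. At the Nash equilibrium everyone keeps their 34, and the group total is 4 × 34 = 136.
Each contributed unit returns 2.100 to the group as a whole (0.5250 to each of 4 players), which exceeds 1, so the social optimum is full contribution: group total = 2.100 × 136 = 285.60.
Efficiency loss = 285.60 − 136 = 149.60.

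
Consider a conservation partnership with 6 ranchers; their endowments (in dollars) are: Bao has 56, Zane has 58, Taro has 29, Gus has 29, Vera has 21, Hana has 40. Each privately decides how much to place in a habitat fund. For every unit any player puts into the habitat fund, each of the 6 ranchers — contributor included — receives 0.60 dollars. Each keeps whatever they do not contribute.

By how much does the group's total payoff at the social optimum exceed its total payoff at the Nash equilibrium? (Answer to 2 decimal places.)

605.80 dollars

The private return per contributed unit is 0.60 < 1 for everyone, so the Nash equilibrium is zero contribution and the group total is Σ E_j = 56 + 58 + 29 + 29 + 21 + 40 = 233.
Each contributed unit returns 3.600 to the group, so the social optimum is full contribution by everyone: group total = 3.600 × 233 = 838.80.
Efficiency loss = (3.600 − 1) × 233 = 605.80.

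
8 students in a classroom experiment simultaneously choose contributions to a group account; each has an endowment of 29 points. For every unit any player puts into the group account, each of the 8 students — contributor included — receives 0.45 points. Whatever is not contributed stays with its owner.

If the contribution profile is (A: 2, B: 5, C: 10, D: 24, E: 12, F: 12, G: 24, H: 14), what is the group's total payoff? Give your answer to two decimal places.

499.80 points

Total contributed: 2 + 5 + 10 + 24 + 12 + 12 + 24 + 14 = 103; total kept: 8 × 29 − 103 = 129.
The group account pays out 0.45 × 8 × 103 = 370.80 in aggregate.
Group total = 129 + 370.80 = 499.80.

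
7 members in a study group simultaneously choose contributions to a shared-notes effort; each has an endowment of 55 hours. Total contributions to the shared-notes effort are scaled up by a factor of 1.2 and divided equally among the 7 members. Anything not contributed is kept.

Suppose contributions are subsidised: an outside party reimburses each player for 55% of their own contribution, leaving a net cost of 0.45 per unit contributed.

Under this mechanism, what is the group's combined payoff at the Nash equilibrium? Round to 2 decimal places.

385.00 hours

The effective private return is (1.2/7) / 0.45 = 0.3810, which is still under 1, so the mechanism doesn't change anyone's dominant strategy: zero contribution.
Everyone keeps their endowment and the group total is 7 × 55 = 385.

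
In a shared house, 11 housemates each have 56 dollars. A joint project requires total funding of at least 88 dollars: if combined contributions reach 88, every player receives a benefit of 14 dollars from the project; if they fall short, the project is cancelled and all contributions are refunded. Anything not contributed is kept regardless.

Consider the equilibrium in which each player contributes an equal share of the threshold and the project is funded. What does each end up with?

Equal share of the threshold: 88/11 = 8.
At this profile no one gains by cutting their contribution: any cut drops the total below 88, the project is cancelled, contributions are refunded, and the deviator ends with 56, which is less than 56 − 8 + 14 = 62. Contributing more than 8 just wastes the excess. So contributing exactly 8 is a best response.
Each player's payoff: 56 − 8 + 14 = 62.

62 dollars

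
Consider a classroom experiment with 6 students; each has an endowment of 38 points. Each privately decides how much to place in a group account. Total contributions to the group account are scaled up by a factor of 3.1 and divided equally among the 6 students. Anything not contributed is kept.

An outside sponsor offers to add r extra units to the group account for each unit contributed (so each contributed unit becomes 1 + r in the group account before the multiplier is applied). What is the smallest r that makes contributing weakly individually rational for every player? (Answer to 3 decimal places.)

0.935

With matching at rate r, one contributed unit becomes (1 + r) in the group account and returns 3.1 × (1 + r) / 6 to the contributor.
Setting this equal to 1: 1 + r = 6/3.1 = 1.9355.
So the minimum matching rate is r = 1.9355 − 1 = 0.935.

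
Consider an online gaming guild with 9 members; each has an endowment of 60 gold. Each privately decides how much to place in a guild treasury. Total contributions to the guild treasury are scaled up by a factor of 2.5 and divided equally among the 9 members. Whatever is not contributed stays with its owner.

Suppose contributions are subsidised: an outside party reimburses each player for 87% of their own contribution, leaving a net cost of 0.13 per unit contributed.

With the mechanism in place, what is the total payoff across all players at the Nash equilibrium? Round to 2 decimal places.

1819.80 gold

With the mechanism, a contributed unit returns (2.5/9) / 0.13 = 2.1368 per unit of net cost to the contributor — now above 1 — so contributing fully is weakly dominant for every player.
At the Nash equilibrium everyone contributes 60. Group total payoff = 9 × (60 × 0.87 + 2.5 × 60) = 1819.80.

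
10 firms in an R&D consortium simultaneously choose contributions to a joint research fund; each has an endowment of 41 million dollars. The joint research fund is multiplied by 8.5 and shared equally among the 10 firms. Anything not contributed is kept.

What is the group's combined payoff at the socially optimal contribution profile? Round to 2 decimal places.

Each contributed unit returns 8.500 to the group as a whole (0.8500 to each of 10 players), which exceeds 1, so the social optimum is full contribution: group total = 8.500 × 410 = 3485.00.

3485.00 million dollars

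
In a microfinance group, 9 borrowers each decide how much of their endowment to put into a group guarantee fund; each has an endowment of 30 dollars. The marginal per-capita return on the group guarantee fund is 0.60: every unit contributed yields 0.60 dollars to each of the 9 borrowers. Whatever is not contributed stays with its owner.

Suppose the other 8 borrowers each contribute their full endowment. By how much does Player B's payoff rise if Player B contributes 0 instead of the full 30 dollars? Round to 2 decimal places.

Switching from a contribution of 30 to 0 lets Player B keep an extra 30 dollars, but lowers the group guarantee fund by 30, which costs Player B their own share of that drop: 0.60 × 30 = 18.00.
Net gain = 30 − 18.00 = 12.00. The private return per contributed unit (0.60) is below 1, so free-riding is indeed the best response regardless of what the others do.

12.00 dollars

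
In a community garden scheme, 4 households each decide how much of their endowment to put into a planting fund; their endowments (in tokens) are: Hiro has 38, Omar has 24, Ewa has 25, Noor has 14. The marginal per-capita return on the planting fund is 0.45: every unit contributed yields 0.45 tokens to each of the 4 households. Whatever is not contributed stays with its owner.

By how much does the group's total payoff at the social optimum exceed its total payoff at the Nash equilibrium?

The private return per contributed unit is 0.45 < 1 for everyone, so the Nash equilibrium is zero contribution and the group total is Σ E_j = 38 + 24 + 25 + 14 = 101.
Each contributed unit returns 1.800 to the group, so the social optimum is full contribution by everyone: group total = 1.800 × 101 = 181.80.
Efficiency loss = (1.800 − 1) × 101 = 80.80.

80.80 tokens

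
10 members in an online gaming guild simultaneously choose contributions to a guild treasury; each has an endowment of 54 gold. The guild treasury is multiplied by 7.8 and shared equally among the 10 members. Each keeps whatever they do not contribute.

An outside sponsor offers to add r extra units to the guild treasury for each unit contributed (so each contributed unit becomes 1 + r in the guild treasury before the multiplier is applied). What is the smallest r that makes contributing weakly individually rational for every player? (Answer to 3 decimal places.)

0.282

With matching at rate r, one contributed unit becomes (1 + r) in the guild treasury and returns 7.8 × (1 + r) / 10 to the contributor.
Setting this equal to 1: 1 + r = 10/7.8 = 1.2821.
So the minimum matching rate is r = 1.2821 − 1 = 0.282.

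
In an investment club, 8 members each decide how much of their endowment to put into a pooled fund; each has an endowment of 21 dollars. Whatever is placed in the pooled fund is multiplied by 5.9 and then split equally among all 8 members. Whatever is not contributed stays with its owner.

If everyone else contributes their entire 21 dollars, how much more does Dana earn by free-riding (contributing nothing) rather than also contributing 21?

Switching from a contribution of 21 to 0 lets Dana keep an extra 21 dollars, but lowers the pooled fund by 21, which costs Dana their own share of that drop: 5.9/8 × 21 = 15.49.
Net gain = 21 − 15.49 = 5.51. The private return per contributed unit (0.7375) is below 1, so free-riding is indeed the best response regardless of what the others do.

5.51 dollars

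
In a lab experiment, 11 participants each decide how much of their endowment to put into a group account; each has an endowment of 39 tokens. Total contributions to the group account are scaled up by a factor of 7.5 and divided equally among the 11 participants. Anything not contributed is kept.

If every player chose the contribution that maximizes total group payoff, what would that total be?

Each contributed unit returns 7.500 to the group as a whole (0.6818 to each of 11 players), which exceeds 1, so the social optimum is full contribution: group total = 7.500 × 429 = 3217.50.

3217.50 tokens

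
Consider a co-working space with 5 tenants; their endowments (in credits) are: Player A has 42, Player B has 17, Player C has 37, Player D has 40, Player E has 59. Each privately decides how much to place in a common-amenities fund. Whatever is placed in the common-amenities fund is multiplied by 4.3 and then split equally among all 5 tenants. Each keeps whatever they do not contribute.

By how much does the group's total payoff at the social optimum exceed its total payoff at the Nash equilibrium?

The private return per contributed unit is 4.3/5 = 0.8600 < 1 for every player regardless of endowment, so the Nash equilibrium is zero contribution and the group total is Σ E_j = 42 + 17 + 37 + 40 + 59 = 195.
Each contributed unit returns 4.300 to the group, so the social optimum is full contribution by everyone: group total = 4.300 × 195 = 838.50.
Efficiency loss = (4.300 − 1) × 195 = 643.50.

643.50 credits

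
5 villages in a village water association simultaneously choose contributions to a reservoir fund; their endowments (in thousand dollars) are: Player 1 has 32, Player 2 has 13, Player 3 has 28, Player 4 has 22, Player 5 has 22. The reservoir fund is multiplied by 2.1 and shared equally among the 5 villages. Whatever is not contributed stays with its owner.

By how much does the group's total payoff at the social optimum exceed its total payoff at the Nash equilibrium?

128.70 thousand dollars

The private return per contributed unit is 2.1/5 = 0.4200 < 1 for every player regardless of endowment, so the Nash equilibrium is zero contribution and the group total is Σ E_j = 32 + 13 + 28 + 22 + 22 = 117.
Each contributed unit returns 2.100 to the group, so the social optimum is full contribution by everyone: group total = 2.100 × 117 = 245.70.
Efficiency loss = (2.100 − 1) × 117 = 128.70.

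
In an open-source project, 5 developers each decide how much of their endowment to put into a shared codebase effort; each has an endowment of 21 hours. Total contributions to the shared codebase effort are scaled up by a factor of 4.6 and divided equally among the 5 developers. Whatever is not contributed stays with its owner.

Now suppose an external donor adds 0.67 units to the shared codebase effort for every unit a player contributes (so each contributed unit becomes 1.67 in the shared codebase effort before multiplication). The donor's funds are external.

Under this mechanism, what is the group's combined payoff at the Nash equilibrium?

806.61 hours

With the mechanism, a contributed unit returns 4.6 × 1.67 / 5 = 1.5364 per unit of net cost to the contributor — now above 1 — so contributing fully is weakly dominant for every player.
So the Nash equilibrium is full contribution by all 5; the group earns 4.6 × 1.67 × 105 = 806.61.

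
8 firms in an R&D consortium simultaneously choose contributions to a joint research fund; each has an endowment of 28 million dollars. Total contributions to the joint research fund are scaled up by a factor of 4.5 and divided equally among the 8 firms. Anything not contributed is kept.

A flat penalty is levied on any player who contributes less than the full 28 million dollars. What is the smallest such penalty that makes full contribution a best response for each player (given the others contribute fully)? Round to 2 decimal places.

12.25 million dollars

Given the others contribute fully, the best deviation is to contribute 0 (any partial contribution still incurs the fine and gives up units whose private return 0.5625 is below 1).
Deviating from 28 to 0 saves 28 million dollars but forfeits the deviator's share of the drop in the joint research fund: 4.5/8 × 28 = 15.75.
So the deviation gain is 28 − 15.75 = 12.25, and the fine must be at least 12.25 million dollars to wipe it out.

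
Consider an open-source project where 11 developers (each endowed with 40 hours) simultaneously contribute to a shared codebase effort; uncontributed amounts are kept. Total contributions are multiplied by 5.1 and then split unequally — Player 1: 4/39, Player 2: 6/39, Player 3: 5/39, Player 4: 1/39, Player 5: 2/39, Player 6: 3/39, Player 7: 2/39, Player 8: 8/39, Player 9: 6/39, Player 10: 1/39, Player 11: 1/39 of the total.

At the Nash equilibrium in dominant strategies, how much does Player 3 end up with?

66.15 hours

Player j's private return per contributed unit is 5.1 × (j's share). Contributing is weakly dominant for j when that share is at least 1/5.1 = 0.1961, and contributing 0 is dominant otherwise.
Only Player 8 (8/39) clears that bar, contributing 40; the remaining 10 contribute 0. Total contributed: 40.
Player 3 keeps 40 and receives 5.1 × 40 × 5/39 = 26.15 from the shared codebase effort, for a payoff of 66.15.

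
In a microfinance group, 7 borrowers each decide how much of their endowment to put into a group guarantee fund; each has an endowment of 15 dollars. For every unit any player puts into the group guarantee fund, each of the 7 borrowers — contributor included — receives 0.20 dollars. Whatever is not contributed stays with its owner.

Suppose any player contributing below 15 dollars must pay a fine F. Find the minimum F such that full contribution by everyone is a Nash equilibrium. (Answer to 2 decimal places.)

Given the others contribute fully, the best deviation is to contribute 0 (any partial contribution still incurs the fine and gives up units whose private return 0.20 is below 1).
Deviating from 15 to 0 saves 15 dollars but forfeits the deviator's share of the drop in the group guarantee fund: 0.20 × 15 = 3.00.
So the deviation gain is 15 − 3.00 = 12.00, and the fine must be at least 12.00 dollars to wipe it out.

12.00 dollars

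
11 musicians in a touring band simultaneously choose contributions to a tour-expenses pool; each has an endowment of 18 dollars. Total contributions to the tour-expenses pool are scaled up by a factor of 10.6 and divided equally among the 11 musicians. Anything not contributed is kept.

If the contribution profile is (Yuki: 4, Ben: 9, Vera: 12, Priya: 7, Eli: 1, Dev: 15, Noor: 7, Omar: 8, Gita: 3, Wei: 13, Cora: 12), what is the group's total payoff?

Total contributed: 4 + 9 + 12 + 7 + 1 + 15 + 7 + 8 + 3 + 13 + 12 = 91; total kept: 11 × 18 − 91 = 107.
The tour-expenses pool pays out 10.6 × 91 = 964.60 in aggregate.
Group total = 107 + 964.60 = 1071.60.

1071.60 dollars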